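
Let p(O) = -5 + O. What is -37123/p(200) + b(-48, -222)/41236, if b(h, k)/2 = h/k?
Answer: -1089225883/5721495 ≈ -190.37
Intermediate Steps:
b(h, k) = 2*h/k (b(h, k) = 2*(h/k) = 2*h/k)
-37123/p(200) + b(-48, -222)/41236 = -37123/(-5 + 200) + (2*(-48)/(-222))/41236 = -37123/195 + (2*(-48)*(-1/222))*(1/41236) = -37123*1/195 + (16/37)*(1/41236) = -37123/195 + 4/381433 = -1089225883/5721495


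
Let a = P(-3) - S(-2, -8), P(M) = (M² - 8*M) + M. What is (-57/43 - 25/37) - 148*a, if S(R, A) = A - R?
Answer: -8480032/1591 ≈ -5330.0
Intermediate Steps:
P(M) = M² - 7*M
a = 36 (a = -3*(-7 - 3) - (-8 - 1*(-2)) = -3*(-10) - (-8 + 2) = 30 - 1*(-6) = 30 + 6 = 36)
(-57/43 - 25/37) - 148*a = (-57/43 - 25/37) - 148*36 = (-57*1/43 - 25*1/37) - 5328 = (-57/43 - 25/37) - 5328 = -3184/1591 - 5328 = -8480032/1591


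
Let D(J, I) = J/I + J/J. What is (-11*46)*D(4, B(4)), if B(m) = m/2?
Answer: -1518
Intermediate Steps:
B(m) = m/2 (B(m) = m*(½) = m/2)
D(J, I) = 1 + J/I (D(J, I) = J/I + 1 = 1 + J/I)
(-11*46)*D(4, B(4)) = (-11*46)*(((½)*4 + 4)/(((½)*4))) = -506*(2 + 4)/2 = -253*6 = -506*3 = -1518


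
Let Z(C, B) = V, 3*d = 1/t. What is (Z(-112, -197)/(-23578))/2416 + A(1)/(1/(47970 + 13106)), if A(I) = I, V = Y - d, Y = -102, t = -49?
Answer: 511436612044049/8373773856 ≈ 61076.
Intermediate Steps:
d = -1/147 (d = (⅓)/(-49) = (⅓)*(-1/49) = -1/147 ≈ -0.0068027)
V = -14993/147 (V = -102 - 1*(-1/147) = -102 + 1/147 = -14993/147 ≈ -101.99)
Z(C, B) = -14993/147
(Z(-112, -197)/(-23578))/2416 + A(1)/(1/(47970 + 13106)) = -14993/147/(-23578)/2416 + 1/1/(47970 + 13106) = -14993/147*(-1/23578)*(1/2416) + 1/1/61076 = (14993/3465966)*(1/2416) + 1/(1/61076) = 14993/8373773856 + 1*61076 = 14993/8373773856 + 61076 = 511436612044049/8373773856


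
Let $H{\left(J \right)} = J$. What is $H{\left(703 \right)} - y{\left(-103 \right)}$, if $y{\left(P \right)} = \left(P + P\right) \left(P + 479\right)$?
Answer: $78159$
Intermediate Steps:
$y{\left(P \right)} = 2 P \left(479 + P\right)$
$H{\left(703 \right)} - y{\left(-103 \right)} = 703 - 2 \left(-103\right) \left(479 - 103\right) = 703 - 2 \left(-103\right) 376 = 703 - -77456 = 703 + 77456 = 78159$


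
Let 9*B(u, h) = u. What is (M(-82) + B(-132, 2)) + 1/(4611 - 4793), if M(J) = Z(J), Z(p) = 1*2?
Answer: -6919/546 ≈ -12.672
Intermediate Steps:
B(u, h) = u/9
Z(p) = 2
M(J) = 2
(M(-82) + B(-132, 2)) + 1/(4611 - 4793) = (2 + (⅑)*(-132)) + 1/(4611 - 4793) = (2 - 44/3) + 1/(-182) = -38/3 - 1/182 = -6919/546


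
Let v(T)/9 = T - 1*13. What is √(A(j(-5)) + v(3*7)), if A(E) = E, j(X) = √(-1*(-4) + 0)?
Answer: √74 ≈ 8.6023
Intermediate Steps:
j(X) = 2 (j(X) = √(4 + 0) = √4 = 2)
v(T) = -117 + 9*T (v(T) = 9*(T - 1*13) = 9*(T - 13) = 9*(-13 + T) = -117 + 9*T)
√(A(j(-5)) + v(3*7)) = √(2 + (-117 + 9*(3*7))) = √(2 + (-117 + 9*21)) = √(2 + (-117 + 189)) = √(2 + 72) = √74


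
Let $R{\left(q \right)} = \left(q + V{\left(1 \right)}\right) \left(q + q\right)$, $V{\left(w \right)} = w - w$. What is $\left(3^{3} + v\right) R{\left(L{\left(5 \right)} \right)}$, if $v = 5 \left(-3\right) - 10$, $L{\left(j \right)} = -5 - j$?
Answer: $400$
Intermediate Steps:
$V{\left(w \right)} = 0$
$v = -25$ ($v = -15 - 10 = -25$)
$R{\left(q \right)} = 2 q^{2}$ ($R{\left(q \right)} = \left(q + 0\right) \left(q + q\right) = q 2 q = 2 q^{2}$)
$\left(3^{3} + v\right) R{\left(L{\left(5 \right)} \right)} = \left(3^{3} - 25\right) 2 \left(-5 - 5\right)^{2} = \left(27 - 25\right) 2 \left(-5 - 5\right)^{2} = 2 \cdot 2 \left(-10\right)^{2} = 2 \cdot 2 \cdot 100 = 2 \cdot 200 = 400$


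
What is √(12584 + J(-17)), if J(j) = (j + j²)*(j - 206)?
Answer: 2*I*√12018 ≈ 219.25*I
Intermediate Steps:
J(j) = (-206 + j)*(j + j²) (J(j) = (j + j²)*(-206 + j) = (-206 + j)*(j + j²))
√(12584 + J(-17)) = √(12584 - 17*(-206 + (-17)² - 205*(-17))) = √(12584 - 17*(-206 + 289 + 3485)) = √(12584 - 17*3568) = √(12584 - 60656) = √(-48072) = 2*I*√12018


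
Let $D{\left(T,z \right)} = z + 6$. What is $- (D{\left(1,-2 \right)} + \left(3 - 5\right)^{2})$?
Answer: $-8$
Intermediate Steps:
$D{\left(T,z \right)} = 6 + z$
$- (D{\left(1,-2 \right)} + \left(3 - 5\right)^{2}) = - (\left(6 - 2\right) + \left(3 - 5\right)^{2}) = - (4 + \left(-2\right)^{2}) = - (4 + 4) = \left(-1\right) 8 = -8$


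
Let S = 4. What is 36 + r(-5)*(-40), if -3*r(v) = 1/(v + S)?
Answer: 68/3 ≈ 22.667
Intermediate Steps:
r(v) = -1/(3*(4 + v)) (r(v) = -1/(3*(v + 4)) = -1/(3*(4 + v)))
36 + r(-5)*(-40) = 36 - 1/(12 + 3*(-5))*(-40) = 36 - 1/(12 - 15)*(-40) = 36 - 1/(-3)*(-40) = 36 - 1*(-1/3)*(-40) = 36 + (1/3)*(-40) = 36 - 40/3 = 68/3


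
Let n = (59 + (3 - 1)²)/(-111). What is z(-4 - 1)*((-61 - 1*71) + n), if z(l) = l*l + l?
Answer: -98100/37 ≈ -2651.4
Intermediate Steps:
z(l) = l + l² (z(l) = l² + l = l + l²)
n = -21/37 (n = (59 + 2²)*(-1/111) = (59 + 4)*(-1/111) = 63*(-1/111) = -21/37 ≈ -0.56757)
z(-4 - 1)*((-61 - 1*71) + n) = ((-4 - 1)*(1 + (-4 - 1)))*((-61 - 1*71) - 21/37) = (-5*(1 - 5))*((-61 - 71) - 21/37) = (-5*(-4))*(-132 - 21/37) = 20*(-4905/37) = -98100/37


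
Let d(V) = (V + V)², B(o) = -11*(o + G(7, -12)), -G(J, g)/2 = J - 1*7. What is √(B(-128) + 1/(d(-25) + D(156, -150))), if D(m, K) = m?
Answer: √620781734/664 ≈ 37.523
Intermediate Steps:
G(J, g) = 14 - 2*J (G(J, g) = -2*(J - 1*7) = -2*(J - 7) = -2*(-7 + J) = 14 - 2*J)
B(o) = -11*o (B(o) = -11*(o + (14 - 2*7)) = -11*(o + (14 - 14)) = -11*(o + 0) = -11*o)
d(V) = 4*V² (d(V) = (2*V)² = 4*V²)
√(B(-128) + 1/(d(-25) + D(156, -150))) = √(-11*(-128) + 1/(4*(-25)² + 156)) = √(1408 + 1/(4*625 + 156)) = √(1408 + 1/(2500 + 156)) = √(1408 + 1/2656) = √(3739649/2656) = √620781734/664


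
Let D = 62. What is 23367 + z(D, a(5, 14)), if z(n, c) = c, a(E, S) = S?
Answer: 23381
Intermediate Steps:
23367 + z(D, a(5, 14)) = 23367 + 14 = 23381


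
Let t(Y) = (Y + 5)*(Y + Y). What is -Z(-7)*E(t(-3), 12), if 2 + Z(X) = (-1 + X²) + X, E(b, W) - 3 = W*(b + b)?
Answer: 11115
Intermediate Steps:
t(Y) = 2*Y*(5 + Y) (t(Y) = (5 + Y)*(2*Y) = 2*Y*(5 + Y))
E(b, W) = 3 + 2*W*b (E(b, W) = 3 + W*(b + b) = 3 + W*(2*b) = 3 + 2*W*b)
Z(X) = -3 + X + X² (Z(X) = -2 + ((-1 + X²) + X) = -2 + (-1 + X + X²) = -3 + X + X²)
-Z(-7)*E(t(-3), 12) = -(-3 - 7 + (-7)²)*(3 + 2*12*(2*(-3)*(5 - 3))) = -(-3 - 7 + 49)*(3 + 2*12*(2*(-3)*2)) = -39*(3 + 2*12*(-12)) = -39*(3 - 288) = -39*(-285) = -1*(-11115) = 11115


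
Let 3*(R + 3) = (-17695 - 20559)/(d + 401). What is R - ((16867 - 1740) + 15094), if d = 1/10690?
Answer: -389091781612/12860073 ≈ -30256.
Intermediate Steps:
d = 1/10690 ≈ 9.3545e-5
R = -447515479/12860073 (R = -3 + ((-17695 - 20559)/(1/10690 + 401))/3 = -3 + (-38254/4286691/10690)/3 = -3 + (-38254*10690/4286691)/3 = -3 + (⅓)*(-408935260/4286691) = -3 - 408935260/12860073 = -447515479/12860073 ≈ -34.799)
R - ((16867 - 1740) + 15094) = -447515479/12860073 - ((16867 - 1740) + 15094) = -447515479/12860073 - (15127 + 15094) = -447515479/12860073 - 1*30221 = -447515479/12860073 - 30221 = -389091781612/12860073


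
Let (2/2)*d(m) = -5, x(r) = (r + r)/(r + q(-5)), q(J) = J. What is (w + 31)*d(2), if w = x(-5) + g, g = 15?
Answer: -235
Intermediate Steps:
x(r) = 2*r/(-5 + r) (x(r) = (r + r)/(r - 5) = (2*r)/(-5 + r) = 2*r/(-5 + r))
d(m) = -5
w = 16 (w = 2*(-5)/(-5 - 5) + 15 = 2*(-5)/(-10) + 15 = 2*(-5)*(-1/10) + 15 = 1 + 15 = 16)
(w + 31)*d(2) = (16 + 31)*(-5) = 47*(-5) = -235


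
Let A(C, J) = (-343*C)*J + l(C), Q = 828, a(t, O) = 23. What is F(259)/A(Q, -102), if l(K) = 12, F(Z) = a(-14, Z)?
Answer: 23/28968420 ≈ 7.9397e-7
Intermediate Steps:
F(Z) = 23
A(C, J) = 12 - 343*C*J (A(C, J) = (-343*C)*J + 12 = -343*C*J + 12 = 12 - 343*C*J)
F(259)/A(Q, -102) = 23/(12 - 343*828*(-102)) = 23/(12 + 28968408) = 23/28968420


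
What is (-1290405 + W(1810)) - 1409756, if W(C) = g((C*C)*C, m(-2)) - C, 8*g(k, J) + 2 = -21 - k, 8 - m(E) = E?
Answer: -5951356791/8 ≈ -7.4392e+8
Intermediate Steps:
m(E) = 8 - E
g(k, J) = -23/8 - k/8 (g(k, J) = -1/4 + (-21 - k)/8 = -1/4 + (-21/8 - k/8) = -23/8 - k/8)
W(C) = -23/8 - C - C**3/8 (W(C) = (-23/8 - C*C*C/8) - C = (-23/8 - C**2*C/8) - C = (-23/8 - C**3/8) - C = -23/8 - C - C**3/8)
(-1290405 + W(1810)) - 1409756 = (-1290405 + (-23/8 - 1*1810 - 1/8*1810**3)) - 1409756 = (-1290405 + (-23/8 - 1810 - 1/8*5929741000)) - 1409756 = (-1290405 + (-23/8 - 1810 - 741217625)) - 1409756 = (-1290405 - 5929755503/8) - 1409756 = -5940078743/8 - 1409756 = -5951356791/8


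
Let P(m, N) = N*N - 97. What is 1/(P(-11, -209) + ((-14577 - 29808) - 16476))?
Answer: -1/17277 ≈ -5.7880e-5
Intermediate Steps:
P(m, N) = -97 + N² (P(m, N) = N² - 97 = -97 + N²)
1/(P(-11, -209) + ((-14577 - 29808) - 16476)) = 1/((-97 + (-209)²) + ((-14577 - 29808) - 16476)) = 1/((-97 + 43681) + (-44385 - 16476)) = 1/(43584 - 60861) = 1/(-17277) = -1/17277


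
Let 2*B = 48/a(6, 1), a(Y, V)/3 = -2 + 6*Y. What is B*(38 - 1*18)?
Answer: 80/17 ≈ 4.7059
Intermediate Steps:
a(Y, V) = -6 + 18*Y (a(Y, V) = 3*(-2 + 6*Y) = -6 + 18*Y)
B = 4/17 (B = (48/(-6 + 18*6))/2 = (48/(-6 + 108))/2 = (48/102)/2 = (48*(1/102))/2 = (1/2)*(8/17) = 4/17 ≈ 0.23529)
B*(38 - 1*18) = 4*(38 - 1*18)/17 = 4*(38 - 18)/17 = (4/17)*20 = 80/17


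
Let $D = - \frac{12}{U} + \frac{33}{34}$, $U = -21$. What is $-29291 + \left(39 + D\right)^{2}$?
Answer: $- \frac{1566056203}{56644} \approx -27647.0$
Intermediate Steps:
$D = \frac{367}{238}$ ($D = - \frac{12}{-21} + \frac{33}{34} = \left(-12\right) \left(- \frac{1}{21}\right) + 33 \cdot \frac{1}{34} = \frac{4}{7} + \frac{33}{34} = \frac{367}{238} \approx 1.542$)
$-29291 + \left(39 + D\right)^{2} = -29291 + \left(39 + \frac{367}{238}\right)^{2} = -29291 + \left(\frac{9649}{238}\right)^{2} = -29291 + \frac{93103201}{56644} = - \frac{1566056203}{56644}$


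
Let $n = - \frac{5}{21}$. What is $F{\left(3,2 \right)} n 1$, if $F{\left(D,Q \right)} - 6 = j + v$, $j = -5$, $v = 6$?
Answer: $- \frac{5}{3} \approx -1.6667$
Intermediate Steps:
$F{\left(D,Q \right)} = 7$ ($F{\left(D,Q \right)} = 6 + \left(-5 + 6\right) = 6 + 1 = 7$)
$n = - \frac{5}{21}$ ($n = \left(-5\right) \frac{1}{21} = - \frac{5}{21} \approx -0.2381$)
$F{\left(3,2 \right)} n 1 = 7 \left(- \frac{5}{21}\right) 1 = \left(- \frac{5}{3}\right) 1 = - \frac{5}{3}$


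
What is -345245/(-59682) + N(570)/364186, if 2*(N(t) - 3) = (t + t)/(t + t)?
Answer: 4335641533/749494788 ≈ 5.7848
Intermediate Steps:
N(t) = 7/2 (N(t) = 3 + ((t + t)/(t + t))/2 = 3 + ((2*t)/((2*t)))/2 = 3 + ((2*t)*(1/(2*t)))/2 = 3 + (1/2)*1 = 3 + 1/2 = 7/2)
-345245/(-59682) + N(570)/364186 = -345245/(-59682) + (7/2)/364186 = -345245*(-1/59682) + (7/2)*(1/364186) = 11905/2058 + 7/728372 = 4335641533/749494788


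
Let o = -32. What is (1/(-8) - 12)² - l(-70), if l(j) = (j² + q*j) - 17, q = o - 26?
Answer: -562943/64 ≈ -8796.0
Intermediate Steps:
q = -58 (q = -32 - 26 = -58)
l(j) = -17 + j² - 58*j (l(j) = (j² - 58*j) - 17 = -17 + j² - 58*j)
(1/(-8) - 12)² - l(-70) = (1/(-8) - 12)² - (-17 + (-70)² - 58*(-70)) = (-⅛ - 12)² - (-17 + 4900 + 4060) = (-97/8)² - 1*8943 = 9409/64 - 8943 = -562943/64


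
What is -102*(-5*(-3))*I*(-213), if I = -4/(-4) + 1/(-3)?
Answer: 217260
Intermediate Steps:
I = ⅔ (I = -4*(-¼) + 1*(-⅓) = 1 - ⅓ = ⅔ ≈ 0.66667)
-102*(-5*(-3))*I*(-213) = -102*(-5*(-3))*2/3*(-213) = -1530*2/3*(-213) = -102*10*(-213) = -1020*(-213) = 217260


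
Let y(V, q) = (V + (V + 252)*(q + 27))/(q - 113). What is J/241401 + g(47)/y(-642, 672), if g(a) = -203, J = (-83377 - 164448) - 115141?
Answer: -1139487685/1047036604 ≈ -1.0883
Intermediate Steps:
y(V, q) = (V + (27 + q)*(252 + V))/(-113 + q) (y(V, q) = (V + (252 + V)*(27 + q))/(-113 + q) = (V + (27 + q)*(252 + V))/(-113 + q))
J = -362966 (J = -247825 - 115141 = -362966)
J/241401 + g(47)/y(-642, 672) = -362966/241401 - 203*(-113 + 672)/(6804 + 28*(-642) + 252*672 - 642*672) = -362966*1/241401 - 203*559/(6804 - 17976 + 169344 - 431424) = -362966/241401 - 203/((1/559)*(-273252)) = -362966/241401 - 203/(-273252/559) = -362966/241401 - 203*(-559/273252) = -362966/241401 + 16211/39036 = -1139487685/1047036604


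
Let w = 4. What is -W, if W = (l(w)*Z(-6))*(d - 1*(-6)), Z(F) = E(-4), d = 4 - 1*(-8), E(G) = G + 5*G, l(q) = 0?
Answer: 0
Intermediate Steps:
E(G) = 6*G
d = 12 (d = 4 + 8 = 12)
Z(F) = -24 (Z(F) = 6*(-4) = -24)
W = 0 (W = (0*(-24))*(12 - 1*(-6)) = 0*(12 + 6) = 0*18 = 0)
-W = -1*0 = 0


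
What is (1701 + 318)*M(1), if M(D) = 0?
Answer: 0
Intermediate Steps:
(1701 + 318)*M(1) = (1701 + 318)*0 = 2019*0 = 0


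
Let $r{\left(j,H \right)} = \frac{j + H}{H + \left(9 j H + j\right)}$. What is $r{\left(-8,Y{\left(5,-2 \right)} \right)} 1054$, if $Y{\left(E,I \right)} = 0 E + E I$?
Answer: $- \frac{1054}{39} \approx -27.026$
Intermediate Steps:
$Y{\left(E,I \right)} = E I$ ($Y{\left(E,I \right)} = 0 + E I = E I$)
$r{\left(j,H \right)} = \frac{H + j}{H + j + 9 H j}$ ($r{\left(j,H \right)} = \frac{H + j}{H + \left(9 H j + j\right)} = \frac{H + j}{H + \left(j + 9 H j\right)} = \frac{H + j}{H + j + 9 H j}$)
$r{\left(-8,Y{\left(5,-2 \right)} \right)} 1054 = \frac{5 \left(-2\right) - 8}{5 \left(-2\right) - 8 + 9 \cdot 5 \left(-2\right) \left(-8\right)} 1054 = \frac{-10 - 8}{-10 - 8 + 9 \left(-10\right) \left(-8\right)} 1054 = \frac{1}{-10 - 8 + 720} \left(-18\right) 1054 = \frac{1}{702} \left(-18\right) 1054 = \left(- \frac{1}{39}\right) 1054 = - \frac{1054}{39}$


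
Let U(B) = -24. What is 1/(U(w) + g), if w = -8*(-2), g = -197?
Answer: -1/221 ≈ -0.0045249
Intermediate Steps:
w = 16
1/(U(w) + g) = 1/(-24 - 197) = 1/(-221) = -1/221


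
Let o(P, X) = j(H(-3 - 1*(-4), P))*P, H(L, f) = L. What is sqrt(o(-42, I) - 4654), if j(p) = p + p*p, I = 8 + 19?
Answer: I*sqrt(4738) ≈ 68.833*I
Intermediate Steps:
I = 27
j(p) = p + p**2
o(P, X) = 2*P (o(P, X) = ((-3 - 1*(-4))*(1 + (-3 - 1*(-4))))*P = ((-3 + 4)*(1 + (-3 + 4)))*P = (1*(1 + 1))*P = (1*2)*P = 2*P)
sqrt(o(-42, I) - 4654) = sqrt(2*(-42) - 4654) = sqrt(-84 - 4654) = sqrt(-4738) = I*sqrt(4738)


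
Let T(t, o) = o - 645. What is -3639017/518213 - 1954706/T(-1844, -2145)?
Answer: 501400601474/722907135 ≈ 693.59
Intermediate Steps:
T(t, o) = -645 + o
-3639017/518213 - 1954706/T(-1844, -2145) = -3639017/518213 - 1954706/(-645 - 2145) = -3639017*1/518213 - 1954706/(-2790) = -3639017/518213 - 1954706*(-1/2790) = -3639017/518213 + 977353/1395 = 501400601474/722907135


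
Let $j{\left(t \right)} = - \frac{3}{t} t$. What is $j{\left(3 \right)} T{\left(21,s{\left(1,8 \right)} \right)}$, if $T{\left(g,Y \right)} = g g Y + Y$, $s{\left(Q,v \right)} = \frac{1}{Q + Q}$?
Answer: $-663$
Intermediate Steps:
$j{\left(t \right)} = -3$
$s{\left(Q,v \right)} = \frac{1}{2 Q}$
$T{\left(g,Y \right)} = Y + Y g^{2}$ ($T{\left(g,Y \right)} = g^{2} Y + Y = Y g^{2} + Y = Y + Y g^{2}$)
$j{\left(3 \right)} T{\left(21,s{\left(1,8 \right)} \right)} = - 3 \frac{1}{2 \cdot 1} \left(1 + 21^{2}\right) = - 3 \cdot \frac{1}{2} \cdot 1 \left(1 + 441\right) = - 3 \cdot \frac{1}{2} \cdot 442 = \left(-3\right) 221 = -663$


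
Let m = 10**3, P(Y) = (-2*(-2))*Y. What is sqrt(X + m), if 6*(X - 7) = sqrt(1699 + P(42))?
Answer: sqrt(36252 + 6*sqrt(1867))/6 ≈ 31.847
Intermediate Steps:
P(Y) = 4*Y
X = 7 + sqrt(1867)/6 (X = 7 + sqrt(1699 + 4*42)/6 = 7 + sqrt(1699 + 168)/6 = 7 + sqrt(1867)/6 ≈ 14.201)
m = 1000
sqrt(X + m) = sqrt((7 + sqrt(1867)/6) + 1000) = sqrt(1007 + sqrt(1867)/6)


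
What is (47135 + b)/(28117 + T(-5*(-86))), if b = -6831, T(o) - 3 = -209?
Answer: 40304/27911 ≈ 1.4440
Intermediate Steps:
T(o) = -206 (T(o) = 3 - 209 = -206)
(47135 + b)/(28117 + T(-5*(-86))) = (47135 - 6831)/(28117 - 206) = 40304/27911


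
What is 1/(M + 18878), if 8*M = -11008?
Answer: 1/17502 ≈ 5.7136e-5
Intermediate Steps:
M = -1376 (M = (⅛)*(-11008) = -1376)
1/(M + 18878) = 1/(-1376 + 18878) = 1/17502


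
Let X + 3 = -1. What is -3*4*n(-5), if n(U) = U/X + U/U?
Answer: -27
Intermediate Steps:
X = -4 (X = -3 - 1 = -4)
n(U) = 1 - U/4 (n(U) = U/(-4) + U/U = U*(-¼) + 1 = -U/4 + 1 = 1 - U/4)
-3*4*n(-5) = -3*4*(1 - ¼*(-5)) = -12*(1 + 5/4) = -12*9/4 = -1*27 = -27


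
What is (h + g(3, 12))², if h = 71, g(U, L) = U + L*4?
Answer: 14884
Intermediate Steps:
g(U, L) = U + 4*L
(h + g(3, 12))² = (71 + (3 + 4*12))² = (71 + (3 + 48))² = (71 + 51)² = 122² = 14884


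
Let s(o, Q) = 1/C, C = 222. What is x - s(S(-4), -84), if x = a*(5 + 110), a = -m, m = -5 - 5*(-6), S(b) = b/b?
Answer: -638251/222 ≈ -2875.0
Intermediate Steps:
S(b) = 1
m = 25 (m = -5 + 30 = 25)
a = -25 (a = -1*25 = -25)
x = -2875 (x = -25*(5 + 110) = -25*115 = -2875)
s(o, Q) = 1/222
x - s(S(-4), -84) = -2875 - 1*1/222 = -2875 - 1/222 = -638251/222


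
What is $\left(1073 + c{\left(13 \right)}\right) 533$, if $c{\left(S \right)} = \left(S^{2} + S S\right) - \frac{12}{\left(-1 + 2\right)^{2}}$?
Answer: $745667$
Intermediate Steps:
$c{\left(S \right)} = -12 + 2 S^{2}$ ($c{\left(S \right)} = \left(S^{2} + S^{2}\right) - \frac{12}{1^{2}} = 2 S^{2} - \frac{12}{1} = 2 S^{2} - 12 = -12 + 2 S^{2}$)
$\left(1073 + c{\left(13 \right)}\right) 533 = \left(1073 - \left(12 - 2 \cdot 13^{2}\right)\right) 533 = \left(1073 + \left(-12 + 2 \cdot 169\right)\right) 533 = \left(1073 + \left(-12 + 338\right)\right) 533 = \left(1073 + 326\right) 533 = 1399 \cdot 533 = 745667$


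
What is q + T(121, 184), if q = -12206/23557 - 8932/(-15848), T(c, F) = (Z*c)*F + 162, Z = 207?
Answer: 61450471844307/13333262 ≈ 4.6088e+6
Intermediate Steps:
T(c, F) = 162 + 207*F*c (T(c, F) = (207*c)*F + 162 = 207*F*c + 162 = 162 + 207*F*c)
q = 606087/13333262 (q = -12206*1/23557 - 8932*(-1/15848) = -12206/23557 + 319/566 = 606087/13333262 ≈ 0.045457)
q + T(121, 184) = 606087/13333262 + (162 + 207*184*121) = 606087/13333262 + (162 + 4608648) = 606087/13333262 + 4608810 = 61450471844307/13333262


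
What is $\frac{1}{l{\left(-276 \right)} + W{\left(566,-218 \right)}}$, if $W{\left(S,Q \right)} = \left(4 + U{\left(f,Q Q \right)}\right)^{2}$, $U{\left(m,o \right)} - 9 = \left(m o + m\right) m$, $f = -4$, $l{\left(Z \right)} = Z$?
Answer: $\frac{1}{578227930293} \approx 1.7294 \cdot 10^{-12}$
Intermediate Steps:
$U{\left(m,o \right)} = 9 + m \left(m + m o\right)$ ($U{\left(m,o \right)} = 9 + \left(m o + m\right) m = 9 + \left(m + m o\right) m = 9 + m \left(m + m o\right)$)
$W{\left(S,Q \right)} = \left(29 + 16 Q^{2}\right)^{2}$ ($W{\left(S,Q \right)} = \left(4 + \left(9 + \left(-4\right)^{2} + Q Q \left(-4\right)^{2}\right)\right)^{2} = \left(4 + \left(9 + 16 + Q^{2} \cdot 16\right)\right)^{2} = \left(4 + \left(9 + 16 + 16 Q^{2}\right)\right)^{2} = \left(4 + \left(25 + 16 Q^{2}\right)\right)^{2} = \left(29 + 16 Q^{2}\right)^{2}$)
$\frac{1}{l{\left(-276 \right)} + W{\left(566,-218 \right)}} = \frac{1}{-276 + \left(29 + 16 \left(-218\right)^{2}\right)^{2}} = \frac{1}{-276 + \left(29 + 16 \cdot 47524\right)^{2}} = \frac{1}{-276 + \left(29 + 760384\right)^{2}} = \frac{1}{-276 + 760413^{2}} = \frac{1}{-276 + 578227930569} = \frac{1}{578227930293}$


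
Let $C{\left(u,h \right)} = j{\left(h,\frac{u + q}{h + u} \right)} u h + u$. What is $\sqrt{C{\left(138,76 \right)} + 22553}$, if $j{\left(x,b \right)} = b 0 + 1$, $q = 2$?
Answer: $\sqrt{33179} \approx 182.15$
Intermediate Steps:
$j{\left(x,b \right)} = 1$ ($j{\left(x,b \right)} = 0 + 1 = 1$)
$C{\left(u,h \right)} = u + h u$ ($C{\left(u,h \right)} = 1 u h + u = u h + u = h u + u = u + h u$)
$\sqrt{C{\left(138,76 \right)} + 22553} = \sqrt{138 \left(1 + 76\right) + 22553} = \sqrt{138 \cdot 77 + 22553} = \sqrt{10626 + 22553} = \sqrt{33179}$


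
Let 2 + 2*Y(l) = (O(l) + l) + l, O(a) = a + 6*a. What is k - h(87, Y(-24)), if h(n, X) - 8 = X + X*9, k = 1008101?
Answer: 1009183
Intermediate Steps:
O(a) = 7*a
Y(l) = -1 + 9*l/2 (Y(l) = -1 + ((7*l + l) + l)/2 = -1 + (8*l + l)/2 = -1 + (9*l)/2 = -1 + 9*l/2)
h(n, X) = 8 + 10*X (h(n, X) = 8 + (X + X*9) = 8 + (X + 9*X) = 8 + 10*X)
k - h(87, Y(-24)) = 1008101 - (8 + 10*(-1 + (9/2)*(-24))) = 1008101 - (8 + 10*(-1 - 108)) = 1008101 - (8 + 10*(-109)) = 1008101 - (8 - 1090) = 1008101 - 1*(-1082) = 1008101 + 1082 = 1009183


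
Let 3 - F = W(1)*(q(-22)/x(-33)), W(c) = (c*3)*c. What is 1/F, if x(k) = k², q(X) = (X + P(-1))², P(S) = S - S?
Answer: ⅗ ≈ 0.60000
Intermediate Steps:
P(S) = 0
q(X) = X² (q(X) = (X + 0)² = X²)
W(c) = 3*c² (W(c) = (3*c)*c = 3*c²)
F = 5/3 (F = 3 - 3*1²*(-22)²/((-33)²) = 3 - 3*1*484/1089 = 3 - 3*484*(1/1089) = 3 - 3*4/9 = 3 - 1*4/3 = 3 - 4/3 = 5/3 ≈ 1.6667)
1/F = 1/(5/3) = ⅗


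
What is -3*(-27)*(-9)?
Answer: -729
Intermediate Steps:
-3*(-27)*(-9) = 81*(-9) = -729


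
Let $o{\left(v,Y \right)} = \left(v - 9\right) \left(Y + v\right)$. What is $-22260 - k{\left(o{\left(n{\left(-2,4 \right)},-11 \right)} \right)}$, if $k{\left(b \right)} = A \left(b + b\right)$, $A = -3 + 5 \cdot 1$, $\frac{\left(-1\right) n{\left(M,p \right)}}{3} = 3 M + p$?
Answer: $-22320$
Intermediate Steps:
$n{\left(M,p \right)} = - 9 M - 3 p$ ($n{\left(M,p \right)} = - 3 \left(3 M + p\right) = - 3 \left(p + 3 M\right) = - 9 M - 3 p$)
$o{\left(v,Y \right)} = \left(-9 + v\right) \left(Y + v\right)$
$A = 2$ ($A = -3 + 5 = 2$)
$k{\left(b \right)} = 4 b$ ($k{\left(b \right)} = 2 \left(b + b\right) = 2 \cdot 2 b = 4 b$)
$-22260 - k{\left(o{\left(n{\left(-2,4 \right)},-11 \right)} \right)} = -22260 - 4 \left(\left(\left(-9\right) \left(-2\right) - 12\right)^{2} - -99 - 9 \left(\left(-9\right) \left(-2\right) - 12\right) - 11 \left(\left(-9\right) \left(-2\right) - 12\right)\right) = -22260 - 4 \left(\left(18 - 12\right)^{2} + 99 - 9 \left(18 - 12\right) - 11 \left(18 - 12\right)\right) = -22260 - 4 \left(6^{2} + 99 - 54 - 66\right) = -22260 - 4 \left(36 + 99 - 54 - 66\right) = -22260 - 4 \cdot 15 = -22260 - 60 = -22320$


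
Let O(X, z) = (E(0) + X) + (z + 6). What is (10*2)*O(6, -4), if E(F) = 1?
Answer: 180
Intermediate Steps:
O(X, z) = 7 + X + z (O(X, z) = (1 + X) + (z + 6) = (1 + X) + (6 + z) = 7 + X + z)
(10*2)*O(6, -4) = (10*2)*(7 + 6 - 4) = 20*9 = 180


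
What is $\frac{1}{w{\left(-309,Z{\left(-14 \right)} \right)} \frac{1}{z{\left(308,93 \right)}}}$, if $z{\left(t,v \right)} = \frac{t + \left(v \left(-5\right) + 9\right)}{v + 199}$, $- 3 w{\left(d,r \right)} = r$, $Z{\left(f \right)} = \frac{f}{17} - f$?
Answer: $\frac{1887}{16352} \approx 0.1154$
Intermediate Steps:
$Z{\left(f \right)} = - \frac{16 f}{17}$ ($Z{\left(f \right)} = f \frac{1}{17} - f = \frac{f}{17} - f = - \frac{16 f}{17}$)
$w{\left(d,r \right)} = - \frac{r}{3}$
$z{\left(t,v \right)} = \frac{9 + t - 5 v}{199 + v}$ ($z{\left(t,v \right)} = \frac{t - \left(-9 + 5 v\right)}{199 + v} = \frac{9 + t - 5 v}{199 + v}$)
$\frac{1}{w{\left(-309,Z{\left(-14 \right)} \right)} \frac{1}{z{\left(308,93 \right)}}} = \frac{1}{- \frac{\left(- \frac{16}{17}\right) \left(-14\right)}{3} \frac{1}{\frac{1}{199 + 93} \left(9 + 308 - 465\right)}} = \frac{1}{\left(- \frac{1}{3}\right) \frac{224}{17} \frac{1}{\frac{1}{292} \left(9 + 308 - 465\right)}} = \frac{1}{\left(- \frac{224}{51}\right) \frac{1}{\frac{1}{292} \left(-148\right)}} = \frac{1}{\left(- \frac{224}{51}\right) \frac{1}{- \frac{37}{73}}} = \frac{1}{\left(- \frac{224}{51}\right) \left(- \frac{73}{37}\right)} = \frac{1}{\frac{16352}{1887}} = \frac{1887}{16352}$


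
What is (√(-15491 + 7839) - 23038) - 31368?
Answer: -54406 + 2*I*√1913 ≈ -54406.0 + 87.476*I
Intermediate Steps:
(√(-15491 + 7839) - 23038) - 31368 = (√(-7652) - 23038) - 31368 = (2*I*√1913 - 23038) - 31368 = (-23038 + 2*I*√1913) - 31368 = -54406 + 2*I*√1913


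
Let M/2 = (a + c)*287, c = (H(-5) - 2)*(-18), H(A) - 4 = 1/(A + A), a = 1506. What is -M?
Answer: -4224066/5 ≈ -8.4481e+5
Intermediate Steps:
H(A) = 4 + 1/(2*A) (H(A) = 4 + 1/(A + A) = 4 + 1/(2*A))
c = -171/5 (c = ((4 + (½)/(-5)) - 2)*(-18) = ((4 + (½)*(-⅕)) - 2)*(-18) = ((4 - ⅒) - 2)*(-18) = (39/10 - 2)*(-18) = (19/10)*(-18) = -171/5 ≈ -34.200)
M = 4224066/5 (M = 2*((1506 - 171/5)*287) = 2*((7359/5)*287) = 2*(2112033/5) = 4224066/5 ≈ 8.4481e+5)
-M = -1*4224066/5 = -4224066/5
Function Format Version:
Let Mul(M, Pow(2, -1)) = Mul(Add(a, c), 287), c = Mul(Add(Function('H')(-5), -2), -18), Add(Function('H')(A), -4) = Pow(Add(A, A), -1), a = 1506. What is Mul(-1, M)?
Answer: Rational(-4224066, 5) ≈ -8.4481e+5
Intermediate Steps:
Function('H')(A) = Add(4, Mul(Rational(1, 2), Pow(A, -1))) (Function('H')(A) = Add(4, Pow(Add(A, A), -1)) = Add(4, Pow(Mul(2, A), -1)) = Add(4, Mul(Rational(1, 2), Pow(A, -1))))
c = Rational(-171, 5) (c = Mul(Add(Add(4, Mul(Rational(1, 2), Pow(-5, -1))), -2), -18) = Mul(Add(Add(4, Mul(Rational(1, 2), Rational(-1, 5))), -2), -18) = Mul(Add(Add(4, Rational(-1, 10)), -2), -18) = Mul(Add(Rational(39, 10), -2), -18) = Mul(Rational(19, 10), -18) = Rational(-171, 5) ≈ -34.200)
M = Rational(4224066, 5) (M = Mul(2, Mul(Add(1506, Rational(-171, 5)), 287)) = Mul(2, Mul(Rational(7359, 5), 287)) = Mul(2, Rational(2112033, 5)) = Rational(4224066, 5) ≈ 8.4481e+5)
Mul(-1, M) = Mul(-1, Rational(4224066, 5)) = Rational(-4224066, 5)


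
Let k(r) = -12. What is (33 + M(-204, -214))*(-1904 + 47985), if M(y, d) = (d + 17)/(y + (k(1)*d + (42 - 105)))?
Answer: 3489990616/2301 ≈ 1.5167e+6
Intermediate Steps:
M(y, d) = (17 + d)/(-63 + y - 12*d) (M(y, d) = (d + 17)/(y + (-12*d + (42 - 105))) = (17 + d)/(y + (-12*d - 63)) = (17 + d)/(y + (-63 - 12*d)) = (17 + d)/(-63 + y - 12*d))
(33 + M(-204, -214))*(-1904 + 47985) = (33 + (17 - 214)/(-63 - 204 - 12*(-214)))*(-1904 + 47985) = (33 - 197/(-63 - 204 + 2568))*46081 = (33 - 197/2301)*46081 = (75736/2301)*46081 = 3489990616/2301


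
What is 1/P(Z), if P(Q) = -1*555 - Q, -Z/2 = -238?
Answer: -1/1031 ≈ -0.00096993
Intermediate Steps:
Z = 476 (Z = -2*(-238) = 476)
P(Q) = -555 - Q
1/P(Z) = 1/(-555 - 1*476) = 1/(-555 - 476) = 1/(-1031) = -1/1031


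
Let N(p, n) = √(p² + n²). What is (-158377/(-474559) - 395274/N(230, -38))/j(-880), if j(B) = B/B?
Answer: 158377/474559 - 197637*√13586/13586 ≈ -1695.3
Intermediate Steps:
j(B) = 1
N(p, n) = √(n² + p²)
(-158377/(-474559) - 395274/N(230, -38))/j(-880) = (-158377/(-474559) - 395274/√((-38)² + 230²))/1 = (-158377*(-1/474559) - 395274/√(1444 + 52900))*1 = (158377/474559 - 395274*√13586/27172)*1 = (158377/474559 - 197637*√13586/13586)*1 = 158377/474559 - 197637*√13586/13586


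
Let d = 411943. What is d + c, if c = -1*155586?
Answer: 256357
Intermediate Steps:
c = -155586
d + c = 411943 - 155586 = 256357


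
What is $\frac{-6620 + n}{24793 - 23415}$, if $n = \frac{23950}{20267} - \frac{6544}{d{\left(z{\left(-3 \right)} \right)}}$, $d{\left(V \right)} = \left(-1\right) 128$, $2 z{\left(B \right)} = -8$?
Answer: $- \frac{20091689}{4215536} \approx -4.7661$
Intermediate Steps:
$z{\left(B \right)} = -4$ ($z{\left(B \right)} = \frac{1}{2} \left(-8\right) = -4$)
$d{\left(V \right)} = -128$
$n = \frac{8480803}{162136}$ ($n = \frac{23950}{20267} - \frac{6544}{-128} = 23950 \cdot \frac{1}{20267} - - \frac{409}{8} = \frac{23950}{20267} + \frac{409}{8} = \frac{8480803}{162136} \approx 52.307$)
$\frac{-6620 + n}{24793 - 23415} = \frac{-6620 + \frac{8480803}{162136}}{24793 - 23415} = - \frac{1064859517}{162136 \cdot 1378} = \left(- \frac{1064859517}{162136}\right) \frac{1}{1378} = - \frac{20091689}{4215536}$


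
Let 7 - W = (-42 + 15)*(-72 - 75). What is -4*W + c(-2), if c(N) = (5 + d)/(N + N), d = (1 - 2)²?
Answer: 31693/2 ≈ 15847.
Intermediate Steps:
W = -3962 (W = 7 - (-42 + 15)*(-72 - 75) = 7 - (-27)*(-147) = 7 - 1*3969 = 7 - 3969 = -3962)
d = 1 (d = (-1)² = 1)
c(N) = 3/N (c(N) = (5 + 1)/(N + N) = 6/((2*N)) = 6*(1/(2*N)) = 3/N)
-4*W + c(-2) = -4*(-3962) + 3/(-2) = 15848 + 3*(-½) = 15848 - 3/2 = 31693/2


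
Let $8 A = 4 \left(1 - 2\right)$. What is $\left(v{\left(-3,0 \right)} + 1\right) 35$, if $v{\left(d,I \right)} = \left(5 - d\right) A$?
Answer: $-105$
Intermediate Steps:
$A = - \frac{1}{2}$ ($A = \frac{4 \left(1 - 2\right)}{8} = \frac{4 \left(-1\right)}{8} = \frac{1}{8} \left(-4\right) = - \frac{1}{2} \approx -0.5$)
$v{\left(d,I \right)} = - \frac{5}{2} + \frac{d}{2}$ ($v{\left(d,I \right)} = \left(5 - d\right) \left(- \frac{1}{2}\right) = - \frac{5}{2} + \frac{d}{2}$)
$\left(v{\left(-3,0 \right)} + 1\right) 35 = \left(\left(- \frac{5}{2} + \frac{1}{2} \left(-3\right)\right) + 1\right) 35 = \left(\left(- \frac{5}{2} - \frac{3}{2}\right) + 1\right) 35 = \left(-4 + 1\right) 35 = \left(-3\right) 35 = -105$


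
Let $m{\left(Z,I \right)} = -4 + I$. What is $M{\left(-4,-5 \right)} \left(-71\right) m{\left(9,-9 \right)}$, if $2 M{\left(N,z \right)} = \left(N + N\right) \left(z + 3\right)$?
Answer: $7384$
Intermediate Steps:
$M{\left(N,z \right)} = N \left(3 + z\right)$ ($M{\left(N,z \right)} = \frac{\left(N + N\right) \left(z + 3\right)}{2} = \frac{2 N \left(3 + z\right)}{2} = N \left(3 + z\right)$)
$M{\left(-4,-5 \right)} \left(-71\right) m{\left(9,-9 \right)} = - 4 \left(3 - 5\right) \left(-71\right) \left(-4 - 9\right) = \left(-4\right) \left(-2\right) \left(-71\right) \left(-13\right) = 8 \left(-71\right) \left(-13\right) = \left(-568\right) \left(-13\right) = 7384$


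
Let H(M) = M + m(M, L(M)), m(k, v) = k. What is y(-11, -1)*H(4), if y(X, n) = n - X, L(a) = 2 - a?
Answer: 80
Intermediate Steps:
H(M) = 2*M (H(M) = M + M = 2*M)
y(-11, -1)*H(4) = (-1 - 1*(-11))*(2*4) = (-1 + 11)*8 = 10*8 = 80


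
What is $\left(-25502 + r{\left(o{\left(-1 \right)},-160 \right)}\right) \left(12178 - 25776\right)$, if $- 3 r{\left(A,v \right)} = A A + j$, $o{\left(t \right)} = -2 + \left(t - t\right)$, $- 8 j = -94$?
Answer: $\frac{693695171}{2} \approx 3.4685 \cdot 10^{8}$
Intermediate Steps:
$j = \frac{47}{4}$ ($j = \left(- \frac{1}{8}\right) \left(-94\right) = \frac{47}{4} \approx 11.75$)
$o{\left(t \right)} = -2$ ($o{\left(t \right)} = -2 + 0 = -2$)
$r{\left(A,v \right)} = - \frac{47}{12} - \frac{A^{2}}{3}$ ($r{\left(A,v \right)} = - \frac{A A + \frac{47}{4}}{3} = - \frac{A^{2} + \frac{47}{4}}{3} = - \frac{\frac{47}{4} + A^{2}}{3} = - \frac{47}{12} - \frac{A^{2}}{3}$)
$\left(-25502 + r{\left(o{\left(-1 \right)},-160 \right)}\right) \left(12178 - 25776\right) = \left(-25502 - \left(\frac{47}{12} + \frac{\left(-2\right)^{2}}{3}\right)\right) \left(12178 - 25776\right) = \left(-25502 - \frac{21}{4}\right) \left(-13598\right) = \left(- \frac{102029}{4}\right) \left(-13598\right) = \frac{693695171}{2}$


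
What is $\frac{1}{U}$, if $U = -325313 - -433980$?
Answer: $\frac{1}{108667} \approx 9.2024 \cdot 10^{-6}$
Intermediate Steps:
$U = 108667$ ($U = -325313 + 433980 = 108667$)
$\frac{1}{U} = \frac{1}{108667}$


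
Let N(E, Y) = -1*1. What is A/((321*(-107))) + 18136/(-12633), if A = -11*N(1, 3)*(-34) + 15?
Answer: -68709105/48211739 ≈ -1.4252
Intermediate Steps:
N(E, Y) = -1
A = -359 (A = -11*(-1)*(-34) + 15 = 11*(-34) + 15 = -374 + 15 = -359)
A/((321*(-107))) + 18136/(-12633) = -359/(321*(-107)) + 18136/(-12633) = -359/(-34347) + 18136*(-1/12633) = -359*(-1/34347) - 18136/12633 = 359/34347 - 18136/12633 = -68709105/48211739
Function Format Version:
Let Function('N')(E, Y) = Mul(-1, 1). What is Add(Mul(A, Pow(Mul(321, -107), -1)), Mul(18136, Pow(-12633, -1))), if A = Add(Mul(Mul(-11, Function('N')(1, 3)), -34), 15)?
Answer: Rational(-68709105, 48211739) ≈ -1.4252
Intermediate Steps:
Function('N')(E, Y) = -1
A = -359 (A = Add(Mul(Mul(-11, -1), -34), 15) = Add(Mul(11, -34), 15) = Add(-374, 15) = -359)
Add(Mul(A, Pow(Mul(321, -107), -1)), Mul(18136, Pow(-12633, -1))) = Add(Mul(-359, Pow(Mul(321, -107), -1)), Mul(18136, Pow(-12633, -1))) = Add(Mul(-359, Pow(-34347, -1)), Mul(18136, Rational(-1, 12633))) = Add(Mul(-359, Rational(-1, 34347)), Rational(-18136, 12633)) = Add(Rational(359, 34347), Rational(-18136, 12633)) = Rational(-68709105, 48211739)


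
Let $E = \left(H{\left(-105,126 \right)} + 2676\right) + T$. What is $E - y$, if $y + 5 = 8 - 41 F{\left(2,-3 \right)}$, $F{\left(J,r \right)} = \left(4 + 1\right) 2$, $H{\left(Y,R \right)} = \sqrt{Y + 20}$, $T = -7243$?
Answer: $-4160 + i \sqrt{85} \approx -4160.0 + 9.2195 i$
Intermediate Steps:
$H{\left(Y,R \right)} = \sqrt{20 + Y}$
$F{\left(J,r \right)} = 10$ ($F{\left(J,r \right)} = 5 \cdot 2 = 10$)
$y = -407$ ($y = -5 + \left(8 - 410\right) = -5 - 402 = -407$)
$E = -4567 + i \sqrt{85}$ ($E = \left(\sqrt{20 - 105} + 2676\right) - 7243 = \left(\sqrt{-85} + 2676\right) - 7243 = \left(i \sqrt{85} + 2676\right) - 7243 = \left(2676 + i \sqrt{85}\right) - 7243 = -4567 + i \sqrt{85} \approx -4567.0 + 9.2195 i$)
$E - y = \left(-4567 + i \sqrt{85}\right) - -407 = \left(-4567 + i \sqrt{85}\right) + 407 = -4160 + i \sqrt{85}$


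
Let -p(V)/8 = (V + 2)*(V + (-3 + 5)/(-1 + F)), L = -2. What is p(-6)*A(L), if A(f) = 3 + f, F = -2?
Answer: -640/3 ≈ -213.33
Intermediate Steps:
p(V) = -8*(2 + V)*(-⅔ + V) (p(V) = -8*(V + 2)*(V + (-3 + 5)/(-1 - 2)) = -8*(2 + V)*(V + 2/(-3)) = -8*(2 + V)*(V + 2*(-⅓)) = -8*(2 + V)*(V - ⅔) = -8*(2 + V)*(-⅔ + V))
p(-6)*A(L) = (32/3 - 8*(-6)² - 32/3*(-6))*(3 - 2) = (32/3 - 8*36 + 64)*1 = (32/3 - 288 + 64)*1 = -640/3*1 = -640/3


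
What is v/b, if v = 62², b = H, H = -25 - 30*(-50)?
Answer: 3844/1475 ≈ 2.6061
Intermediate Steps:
H = 1475 (H = -25 + 1500 = 1475)
b = 1475
v = 3844
v/b = 3844/1475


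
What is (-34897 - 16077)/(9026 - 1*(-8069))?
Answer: -50974/17095 ≈ -2.9818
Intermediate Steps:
(-34897 - 16077)/(9026 - 1*(-8069)) = -50974/(9026 + 8069) = -50974/17095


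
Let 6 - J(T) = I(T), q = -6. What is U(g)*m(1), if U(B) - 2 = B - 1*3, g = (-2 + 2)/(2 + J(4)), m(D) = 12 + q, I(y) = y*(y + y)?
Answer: -6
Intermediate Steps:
I(y) = 2*y**2 (I(y) = y*(2*y) = 2*y**2)
m(D) = 6 (m(D) = 12 - 6 = 6)
J(T) = 6 - 2*T**2
g = 0 (g = (-2 + 2)/(2 + (6 - 2*4**2)) = 0/(2 + (6 - 2*16)) = 0/(2 + (6 - 32)) = 0/(2 - 26) = 0/(-24) = 0*(-1/24) = 0)
U(B) = -1 + B (U(B) = 2 + (B - 1*3) = 2 + (B - 3) = 2 + (-3 + B) = -1 + B)
U(g)*m(1) = (-1 + 0)*6 = -1*6 = -6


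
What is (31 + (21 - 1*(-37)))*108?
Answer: 9612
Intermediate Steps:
(31 + (21 - 1*(-37)))*108 = (31 + (21 + 37))*108 = (31 + 58)*108 = 89*108 = 9612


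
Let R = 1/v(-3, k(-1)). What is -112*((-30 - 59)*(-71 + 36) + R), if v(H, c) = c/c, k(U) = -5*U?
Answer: -348992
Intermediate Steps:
v(H, c) = 1
R = 1 (R = 1/1 = 1)
-112*((-30 - 59)*(-71 + 36) + R) = -112*((-30 - 59)*(-71 + 36) + 1) = -112*(-89*(-35) + 1) = -112*(3115 + 1) = -112*3116 = -348992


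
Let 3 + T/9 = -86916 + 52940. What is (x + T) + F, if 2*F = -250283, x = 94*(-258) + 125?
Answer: -910159/2 ≈ -4.5508e+5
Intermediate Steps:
x = -24127 (x = -24252 + 125 = -24127)
T = -305811 (T = -27 + 9*(-86916 + 52940) = -27 + 9*(-33976) = -27 - 305784 = -305811)
F = -250283/2 (F = (½)*(-250283) = -250283/2 ≈ -1.2514e+5)
(x + T) + F = (-24127 - 305811) - 250283/2 = -329938 - 250283/2 = -910159/2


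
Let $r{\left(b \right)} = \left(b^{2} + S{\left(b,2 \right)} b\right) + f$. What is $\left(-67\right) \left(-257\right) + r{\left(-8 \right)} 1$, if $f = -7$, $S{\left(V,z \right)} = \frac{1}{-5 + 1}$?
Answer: $17278$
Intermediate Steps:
$S{\left(V,z \right)} = - \frac{1}{4}$ ($S{\left(V,z \right)} = \frac{1}{-4} = - \frac{1}{4}$)
$r{\left(b \right)} = -7 + b^{2} - \frac{b}{4}$ ($r{\left(b \right)} = \left(b^{2} - \frac{b}{4}\right) - 7 = -7 + b^{2} - \frac{b}{4}$)
$\left(-67\right) \left(-257\right) + r{\left(-8 \right)} 1 = \left(-67\right) \left(-257\right) + \left(-7 + \left(-8\right)^{2} - -2\right) 1 = 17219 + \left(-7 + 64 + 2\right) 1 = 17219 + 59 \cdot 1 = 17219 + 59 = 17278$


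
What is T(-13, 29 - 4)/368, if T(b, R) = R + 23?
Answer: 3/23 ≈ 0.13043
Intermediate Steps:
T(b, R) = 23 + R
T(-13, 29 - 4)/368 = (23 + (29 - 4))/368 = (23 + 25)*(1/368) = 48*(1/368) = 3/23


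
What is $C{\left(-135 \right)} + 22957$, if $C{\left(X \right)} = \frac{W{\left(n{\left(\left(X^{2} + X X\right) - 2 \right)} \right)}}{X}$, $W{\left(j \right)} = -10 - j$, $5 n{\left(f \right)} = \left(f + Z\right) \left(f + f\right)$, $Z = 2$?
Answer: $\frac{106902209}{27} \approx 3.9593 \cdot 10^{6}$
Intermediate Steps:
$n{\left(f \right)} = \frac{2 f \left(2 + f\right)}{5}$ ($n{\left(f \right)} = \frac{\left(f + 2\right) \left(f + f\right)}{5} = \frac{\left(2 + f\right) 2 f}{5} = \frac{2 f \left(2 + f\right)}{5}$)
$C{\left(X \right)} = \frac{-10 - \frac{4 X^{2} \left(-2 + 2 X^{2}\right)}{5}}{X}$ ($C{\left(X \right)} = \frac{-10 - \frac{2 \left(\left(X^{2} + X X\right) - 2\right) \left(2 - \left(2 - X^{2} - X X\right)\right)}{5}}{X} = \frac{-10 - \frac{2 \left(\left(X^{2} + X^{2}\right) - 2\right) \left(2 + \left(\left(X^{2} + X^{2}\right) - 2\right)\right)}{5}}{X} = \frac{-10 - \frac{2 \left(2 X^{2} - 2\right) \left(2 + \left(2 X^{2} - 2\right)\right)}{5}}{X} = \frac{-10 - \frac{2 \left(-2 + 2 X^{2}\right) \left(2 + \left(-2 + 2 X^{2}\right)\right)}{5}}{X} = \frac{-10 - \frac{2 \left(-2 + 2 X^{2}\right) 2 X^{2}}{5}}{X} = \frac{-10 - \frac{4 X^{2} \left(-2 + 2 X^{2}\right)}{5}}{X}$)
$C{\left(-135 \right)} + 22957 = \frac{2 \left(-25 + 4 \left(-135\right)^{2} \left(1 - \left(-135\right)^{2}\right)\right)}{5 \left(-135\right)} + 22957 = \frac{2}{5} \left(- \frac{1}{135}\right) \left(-25 + 4 \cdot 18225 \left(1 - 18225\right)\right) + 22957 = \frac{2}{5} \left(- \frac{1}{135}\right) \left(-25 + 4 \cdot 18225 \left(-18224\right)\right) + 22957 = \frac{2}{5} \left(- \frac{1}{135}\right) \left(-25 - 1328529600\right) + 22957 = \frac{2}{5} \left(- \frac{1}{135}\right) \left(-1328529625\right) + 22957 = \frac{106282370}{27} + 22957 = \frac{106902209}{27}$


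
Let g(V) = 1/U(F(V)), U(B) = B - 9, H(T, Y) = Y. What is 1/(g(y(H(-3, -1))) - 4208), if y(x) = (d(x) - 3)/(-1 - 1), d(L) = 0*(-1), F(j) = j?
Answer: -15/63122 ≈ -0.00023764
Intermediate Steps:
d(L) = 0
U(B) = -9 + B
y(x) = 3/2 (y(x) = (0 - 3)/(-1 - 1) = -3/(-2) = -3*(-½) = 3/2)
g(V) = 1/(-9 + V)
1/(g(y(H(-3, -1))) - 4208) = 1/(1/(-9 + 3/2) - 4208) = 1/(1/(-15/2) - 4208) = 1/(-2/15 - 4208) = 1/(-63122/15) = -15/63122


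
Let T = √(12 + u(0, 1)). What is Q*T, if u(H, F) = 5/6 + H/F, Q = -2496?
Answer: -416*√462 ≈ -8941.6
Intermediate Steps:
u(H, F) = ⅚ + H/F (u(H, F) = 5*(⅙) + H/F = ⅚ + H/F)
T = √462/6 (T = √(12 + (⅚ + 0/1)) = √(12 + (⅚ + 0*1)) = √(12 + (⅚ + 0)) = √(12 + ⅚) = √(77/6) = √462/6 ≈ 3.5824)
Q*T = -416*√462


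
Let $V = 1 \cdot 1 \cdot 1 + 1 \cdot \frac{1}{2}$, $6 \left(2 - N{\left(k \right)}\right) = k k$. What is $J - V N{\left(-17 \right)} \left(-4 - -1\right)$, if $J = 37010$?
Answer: $\frac{147209}{4} \approx 36802.0$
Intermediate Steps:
$N{\left(k \right)} = 2 - \frac{k^{2}}{6}$ ($N{\left(k \right)} = 2 - \frac{k k}{6} = 2 - \frac{k^{2}}{6}$)
$V = \frac{3}{2}$ ($V = 1 \cdot 1 + 1 \cdot \frac{1}{2} = 1 + \frac{1}{2} = \frac{3}{2} \approx 1.5$)
$J - V N{\left(-17 \right)} \left(-4 - -1\right) = 37010 - \frac{3 \left(2 - \frac{\left(-17\right)^{2}}{6}\right) \left(-4 - -1\right)}{2} = 37010 - \frac{3 \left(2 - \frac{289}{6}\right) \left(-4 + 1\right)}{2} = 37010 - \frac{3 \left(2 - \frac{289}{6}\right) \left(-3\right)}{2} = 37010 - \frac{3 \left(\left(- \frac{277}{6}\right) \left(-3\right)\right)}{2} = 37010 - \frac{3}{2} \cdot \frac{277}{2} = 37010 - \frac{831}{4} = \frac{147209}{4}$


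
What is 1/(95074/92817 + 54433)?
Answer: 92817/5052402835 ≈ 1.8371e-5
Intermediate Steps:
1/(95074/92817 + 54433) = 1/(5052402835/92817) = 92817/5052402835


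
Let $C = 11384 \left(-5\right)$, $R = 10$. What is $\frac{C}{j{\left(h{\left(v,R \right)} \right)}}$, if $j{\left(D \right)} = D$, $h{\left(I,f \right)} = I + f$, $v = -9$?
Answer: $-56920$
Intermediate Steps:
$C = -56920$
$\frac{C}{j{\left(h{\left(v,R \right)} \right)}} = - \frac{56920}{-9 + 10} = - \frac{56920}{1} = \left(-56920\right) 1 = -56920$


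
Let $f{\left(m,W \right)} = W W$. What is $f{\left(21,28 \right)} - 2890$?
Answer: $-2106$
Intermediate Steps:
$f{\left(m,W \right)} = W^{2}$
$f{\left(21,28 \right)} - 2890 = 28^{2} - 2890 = 784 - 2890 = -2106$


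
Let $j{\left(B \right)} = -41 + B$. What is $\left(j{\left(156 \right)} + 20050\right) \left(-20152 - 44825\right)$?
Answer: $-1310261205$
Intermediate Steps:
$\left(j{\left(156 \right)} + 20050\right) \left(-20152 - 44825\right) = \left(\left(-41 + 156\right) + 20050\right) \left(-20152 - 44825\right) = \left(115 + 20050\right) \left(-64977\right) = 20165 \left(-64977\right) = -1310261205$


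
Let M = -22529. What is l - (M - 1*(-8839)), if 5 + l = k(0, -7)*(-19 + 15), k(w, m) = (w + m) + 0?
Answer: 13713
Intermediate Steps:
k(w, m) = m + w (k(w, m) = (m + w) + 0 = m + w)
l = 23 (l = -5 + (-7 + 0)*(-19 + 15) = -5 - 7*(-4) = -5 + 28 = 23)
l - (M - 1*(-8839)) = 23 - (-22529 - 1*(-8839)) = 23 - (-22529 + 8839) = 23 - 1*(-13690) = 23 + 13690 = 13713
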